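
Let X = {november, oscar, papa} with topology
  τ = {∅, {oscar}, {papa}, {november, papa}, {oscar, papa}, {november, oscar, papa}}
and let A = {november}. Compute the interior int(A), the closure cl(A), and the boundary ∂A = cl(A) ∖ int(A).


int(A) = ∅, cl(A) = {november}, ∂A = {november}.

Closed sets in (X, τ) are complements of opens:
  closed(X, τ) = {∅, {november}, {oscar}, {november, oscar}, {november, papa}, {november, oscar, papa}}.
int(A) = ⋃ {U ∈ τ : U ⊆ A}. Opens contained in A: ∅.
Taking the union of these: int(A) = ∅.
cl(A) = ⋂ {C closed : A ⊆ C}. Closed sets containing A: {november}, {november, oscar}, {november, papa}, {november, oscar, papa}.
Intersecting these: cl(A) = {november}.
∂A = cl(A) ∖ int(A) = {november} ∖ ∅ = {november}.


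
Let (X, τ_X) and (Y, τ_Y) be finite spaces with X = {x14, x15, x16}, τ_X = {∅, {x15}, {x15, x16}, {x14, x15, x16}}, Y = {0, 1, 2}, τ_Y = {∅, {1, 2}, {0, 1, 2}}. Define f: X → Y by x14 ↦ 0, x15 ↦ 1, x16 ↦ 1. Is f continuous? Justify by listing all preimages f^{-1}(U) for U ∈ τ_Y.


f IS continuous.

Compute f^{-1}(U) for each U ∈ τ_Y:
  U = ∅: f^{-1}(U) = ∅ ∈ τ_X ✓.
  U = {1, 2}: f^{-1}(U) = {x15, x16} ∈ τ_X ✓.
  U = {0, 1, 2}: f^{-1}(U) = {x14, x15, x16} ∈ τ_X ✓.
Every preimage lies in τ_X, so f IS continuous.


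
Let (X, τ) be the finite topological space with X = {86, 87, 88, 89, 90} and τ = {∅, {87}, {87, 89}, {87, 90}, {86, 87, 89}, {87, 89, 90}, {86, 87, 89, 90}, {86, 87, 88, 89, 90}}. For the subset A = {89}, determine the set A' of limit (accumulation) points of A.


A' = {86, 88}

For each x ∈ X, list the open sets U ∈ τ with x ∈ U, then check whether U ∩ (A ∖ {x}) ≠ ∅ for every such U.
  x = 86: opens ∋ x are {86, 87, 89}, {86, 87, 89, 90}, {86, 87, 88, 89, 90}; each meets A ∖ {86}, so x IS a limit point.
  x = 87: open {87} ∋ x has {87} ∩ (A ∖ {87}) = ∅, so x is NOT a limit point.
  x = 88: opens ∋ x are {86, 87, 88, 89, 90}; each meets A ∖ {88}, so x IS a limit point.
  x = 89: open {87, 89} ∋ x has {87, 89} ∩ (A ∖ {89}) = ∅, so x is NOT a limit point.
  x = 90: open {87, 90} ∋ x has {87, 90} ∩ (A ∖ {90}) = ∅, so x is NOT a limit point.
Collecting: A' = {86, 88}.


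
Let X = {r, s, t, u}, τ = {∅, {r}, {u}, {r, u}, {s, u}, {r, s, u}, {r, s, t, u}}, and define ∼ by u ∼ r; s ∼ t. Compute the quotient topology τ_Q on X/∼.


X/∼ = {[r=u], [s=t]}; |τ_Q| = 3.

Equivalence classes: [r=u], [s=t].
Quotient map π: X → X/∼ sends r ↦ [r=u], s ↦ [s=t], t ↦ [s=t], u ↦ [r=u].
For each subset V ⊆ X/∼, compute π^{-1}(V) ⊆ X and check whether π^{-1}(V) ∈ τ. V is open in τ_Q iff π^{-1}(V) ∈ τ.
  V = {}: π^{-1}(V) = ∅ ∈ τ ✓.
  V = {[r=u]}: π^{-1}(V) = {r, u} ∈ τ ✓.
  V = {[s=t]}: π^{-1}(V) = {s, t} ∉ τ ✗.
  V = {[r=u], [s=t]}: π^{-1}(V) = {r, s, t, u} ∈ τ ✓.
Open sets in the quotient: τ_Q = {{}, {[r=u]}, {[r=u], [s=t]}} (3 elements).


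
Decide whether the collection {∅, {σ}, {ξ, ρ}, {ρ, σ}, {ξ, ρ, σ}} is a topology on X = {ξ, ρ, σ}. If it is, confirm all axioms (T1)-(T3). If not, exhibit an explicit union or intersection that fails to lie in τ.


τ is NOT a topology on X.

Axiom (T1): ∅ ∈ τ? Yes; X ∈ τ? Yes.
Axiom (T2/T3): check pairwise unions and intersections of members of τ.
Counterexample for (T3): {ξ, ρ} ∩ {ρ, σ} = {ρ} ∉ τ. Therefore τ is NOT a topology.


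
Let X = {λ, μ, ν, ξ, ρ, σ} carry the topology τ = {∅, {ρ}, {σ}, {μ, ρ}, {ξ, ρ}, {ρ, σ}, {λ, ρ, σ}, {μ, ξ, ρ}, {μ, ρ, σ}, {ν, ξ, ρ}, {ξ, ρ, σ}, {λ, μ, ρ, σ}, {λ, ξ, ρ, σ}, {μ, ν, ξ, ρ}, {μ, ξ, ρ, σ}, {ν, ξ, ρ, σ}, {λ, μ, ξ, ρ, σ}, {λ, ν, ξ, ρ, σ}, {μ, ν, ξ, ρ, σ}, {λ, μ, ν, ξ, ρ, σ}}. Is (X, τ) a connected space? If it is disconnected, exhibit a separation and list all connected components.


(X, τ) is connected.

Find clopen sets (U ∈ τ with X ∖ U ∈ τ):
  U = ∅, X ∖ U = {λ, μ, ν, ξ, ρ, σ} — both open, so U is clopen.
  U = {λ, μ, ν, ξ, ρ, σ}, X ∖ U = ∅ — both open, so U is clopen.
Only trivial clopens (∅ and X) exist, so (X, τ) is connected.
Compute connected components by grouping points that agree on all clopens:
  component: {λ, μ, ν, ξ, ρ, σ}


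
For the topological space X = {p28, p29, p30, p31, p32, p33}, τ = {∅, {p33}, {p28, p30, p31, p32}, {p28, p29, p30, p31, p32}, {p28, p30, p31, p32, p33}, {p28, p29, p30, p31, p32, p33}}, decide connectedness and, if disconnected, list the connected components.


(X, τ) is disconnected; components = [{p33}, {p28, p29, p30, p31, p32}].

Find clopen sets (U ∈ τ with X ∖ U ∈ τ):
  U = ∅, X ∖ U = {p28, p29, p30, p31, p32, p33} — both open, so U is clopen.
  U = {p33}, X ∖ U = {p28, p29, p30, p31, p32} — both open, so U is clopen.
  U = {p28, p29, p30, p31, p32}, X ∖ U = {p33} — both open, so U is clopen.
  U = {p28, p29, p30, p31, p32, p33}, X ∖ U = ∅ — both open, so U is clopen.
Nontrivial clopen(s) exist: e.g. {p33}. So (X, τ) is disconnected.
Compute connected components by grouping points that agree on all clopens:
  component: {p33}
  component: {p28, p29, p30, p31, p32}


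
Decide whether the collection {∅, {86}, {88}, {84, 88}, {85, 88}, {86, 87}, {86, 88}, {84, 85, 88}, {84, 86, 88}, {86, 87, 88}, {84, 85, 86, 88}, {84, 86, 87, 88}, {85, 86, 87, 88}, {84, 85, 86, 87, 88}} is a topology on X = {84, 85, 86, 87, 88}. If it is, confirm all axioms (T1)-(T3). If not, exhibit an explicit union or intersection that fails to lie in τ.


τ is NOT a topology on X.

Axiom (T1): ∅ ∈ τ? Yes; X ∈ τ? Yes.
Axiom (T2/T3): check pairwise unions and intersections of members of τ.
Counterexample for (T2): {86} ∪ {85, 88} = {85, 86, 88} ∉ τ. Therefore τ is NOT a topology.


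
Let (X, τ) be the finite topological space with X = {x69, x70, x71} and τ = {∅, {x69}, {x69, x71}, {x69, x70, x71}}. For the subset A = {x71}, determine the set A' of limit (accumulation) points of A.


A' = {x70}

For each x ∈ X, list the open sets U ∈ τ with x ∈ U, then check whether U ∩ (A ∖ {x}) ≠ ∅ for every such U.
  x = x69: open {x69} ∋ x has {x69} ∩ (A ∖ {x69}) = ∅, so x is NOT a limit point.
  x = x70: opens ∋ x are {x69, x70, x71}; each meets A ∖ {x70}, so x IS a limit point.
  x = x71: open {x69, x71} ∋ x has {x69, x71} ∩ (A ∖ {x71}) = ∅, so x is NOT a limit point.
Collecting: A' = {x70}.


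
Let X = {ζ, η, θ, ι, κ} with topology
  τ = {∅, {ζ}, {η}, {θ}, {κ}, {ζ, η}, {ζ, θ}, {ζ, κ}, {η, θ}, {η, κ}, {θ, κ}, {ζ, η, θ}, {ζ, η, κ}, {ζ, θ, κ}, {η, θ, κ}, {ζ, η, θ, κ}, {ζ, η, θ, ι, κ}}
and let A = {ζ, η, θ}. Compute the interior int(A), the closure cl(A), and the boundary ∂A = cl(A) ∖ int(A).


int(A) = {ζ, η, θ}, cl(A) = {ζ, η, θ, ι}, ∂A = {ι}.

Closed sets in (X, τ) are complements of opens:
  closed(X, τ) = {∅, {ι}, {ζ, ι}, {η, ι}, {θ, ι}, {ι, κ}, {ζ, η, ι}, {ζ, θ, ι}, {ζ, ι, κ}, {η, θ, ι}, {η, ι, κ}, {θ, ι, κ}, {ζ, η, θ, ι}, {ζ, η, ι, κ}, {ζ, θ, ι, κ}, {η, θ, ι, κ}, {ζ, η, θ, ι, κ}}.
int(A) = ⋃ {U ∈ τ : U ⊆ A}. Opens contained in A: ∅, {ζ}, {η}, {θ}, {ζ, η}, {ζ, θ}, {η, θ}, {ζ, η, θ}.
Taking the union of these: int(A) = {ζ, η, θ}.
cl(A) = ⋂ {C closed : A ⊆ C}. Closed sets containing A: {ζ, η, θ, ι}, {ζ, η, θ, ι, κ}.
Intersecting these: cl(A) = {ζ, η, θ, ι}.
∂A = cl(A) ∖ int(A) = {ζ, η, θ, ι} ∖ {ζ, η, θ} = {ι}.


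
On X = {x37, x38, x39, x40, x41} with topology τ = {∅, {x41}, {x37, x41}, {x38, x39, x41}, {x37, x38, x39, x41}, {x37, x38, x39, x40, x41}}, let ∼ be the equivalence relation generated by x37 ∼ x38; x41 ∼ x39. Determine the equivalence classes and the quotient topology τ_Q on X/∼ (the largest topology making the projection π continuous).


X/∼ = {[x37=x38], [x39=x41], [x40]}; |τ_Q| = 3.

Equivalence classes: [x37=x38], [x39=x41], [x40].
Quotient map π: X → X/∼ sends x37 ↦ [x37=x38], x38 ↦ [x37=x38], x39 ↦ [x39=x41], x40 ↦ [x40], x41 ↦ [x39=x41].
For each subset V ⊆ X/∼, compute π^{-1}(V) ⊆ X and check whether π^{-1}(V) ∈ τ. V is open in τ_Q iff π^{-1}(V) ∈ τ.
  V = {}: π^{-1}(V) = ∅ ∈ τ ✓.
  V = {[x37=x38]}: π^{-1}(V) = {x37, x38} ∉ τ ✗.
  V = {[x39=x41]}: π^{-1}(V) = {x39, x41} ∉ τ ✗.
  V = {[x37=x38], [x39=x41]}: π^{-1}(V) = {x37, x38, x39, x41} ∈ τ ✓.
  V = {[x40]}: π^{-1}(V) = {x40} ∉ τ ✗.
  V = {[x37=x38], [x40]}: π^{-1}(V) = {x37, x38, x40} ∉ τ ✗.
  V = {[x39=x41], [x40]}: π^{-1}(V) = {x39, x40, x41} ∉ τ ✗.
  V = {[x37=x38], [x39=x41], [x40]}: π^{-1}(V) = {x37, x38, x39, x40, x41} ∈ τ ✓.
Open sets in the quotient: τ_Q = {{}, {[x37=x38], [x39=x41]}, {[x37=x38], [x39=x41], [x40]}} (3 elements).


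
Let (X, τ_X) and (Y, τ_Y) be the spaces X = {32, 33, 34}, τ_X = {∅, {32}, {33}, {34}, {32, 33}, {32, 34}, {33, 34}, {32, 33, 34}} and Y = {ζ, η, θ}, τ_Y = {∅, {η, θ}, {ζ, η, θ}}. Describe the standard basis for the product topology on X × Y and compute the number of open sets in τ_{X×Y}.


Basis B = {∅ × ∅, {32} × {η, θ}, {33} × {η, θ}, {34} × {η, θ}, {32} × {ζ, η, θ}, {33} × {ζ, η, θ}, {34} × {ζ, η, θ}, {32, 33} × {η, θ}, {32, 34} × {η, θ}, {33, 34} × {η, θ}, {32, 33} × {ζ, η, θ}, {32, 34} × {ζ, η, θ}, {32, 33, 34} × {η, θ}, {33, 34} × {ζ, η, θ}, {32, 33, 34} × {ζ, η, θ}}; |τ_{X×Y}| = 27.

Enumerate products U × V with U ∈ τ_X, V ∈ τ_Y (deduplicated):
  ∅ × ∅ = {} (∅)
  {32} × {η, θ} = {(32,η), (32,θ)}
  {33} × {η, θ} = {(33,η), (33,θ)}
  {34} × {η, θ} = {(34,η), (34,θ)}
  {32} × {ζ, η, θ} = {(32,ζ), (32,η), (32,θ)}
  {33} × {ζ, η, θ} = {(33,ζ), (33,η), (33,θ)}
  {34} × {ζ, η, θ} = {(34,ζ), (34,η), (34,θ)}
  {32, 33} × {η, θ} = {(32,η), (32,θ), (33,η), (33,θ)}
  {32, 34} × {η, θ} = {(32,η), (32,θ), (34,η), (34,θ)}
  {33, 34} × {η, θ} = {(33,η), (33,θ), (34,η), (34,θ)}
  {32, 33} × {ζ, η, θ} = {(32,ζ), (32,η), (32,θ), (33,ζ), (33,η), (33,θ)}
  {32, 34} × {ζ, η, θ} = {(32,ζ), (32,η), (32,θ), (34,ζ), (34,η), (34,θ)}
  {32, 33, 34} × {η, θ} = {(32,η), (32,θ), (33,η), (33,θ), (34,η), (34,θ)}
  {33, 34} × {ζ, η, θ} = {(33,ζ), (33,η), (33,θ), (34,ζ), (34,η), (34,θ)}
  {32, 33, 34} × {ζ, η, θ} = {(32,ζ), (32,η), (32,θ), (33,ζ), (33,η), (33,θ), (34,ζ), (34,η), (34,θ)}
These 15 distinct sets form the basis B.
Close under arbitrary unions to get τ_{X×Y}; counting gives |τ_{X×Y}| = 27.


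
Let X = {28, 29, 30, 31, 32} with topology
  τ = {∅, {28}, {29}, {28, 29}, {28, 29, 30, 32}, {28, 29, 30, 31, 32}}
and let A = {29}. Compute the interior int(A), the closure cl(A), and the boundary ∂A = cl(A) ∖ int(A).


int(A) = {29}, cl(A) = {29, 30, 31, 32}, ∂A = {30, 31, 32}.

Closed sets in (X, τ) are complements of opens:
  closed(X, τ) = {∅, {31}, {30, 31, 32}, {28, 30, 31, 32}, {29, 30, 31, 32}, {28, 29, 30, 31, 32}}.
int(A) = ⋃ {U ∈ τ : U ⊆ A}. Opens contained in A: ∅, {29}.
Taking the union of these: int(A) = {29}.
cl(A) = ⋂ {C closed : A ⊆ C}. Closed sets containing A: {29, 30, 31, 32}, {28, 29, 30, 31, 32}.
Intersecting these: cl(A) = {29, 30, 31, 32}.
∂A = cl(A) ∖ int(A) = {29, 30, 31, 32} ∖ {29} = {30, 31, 32}.


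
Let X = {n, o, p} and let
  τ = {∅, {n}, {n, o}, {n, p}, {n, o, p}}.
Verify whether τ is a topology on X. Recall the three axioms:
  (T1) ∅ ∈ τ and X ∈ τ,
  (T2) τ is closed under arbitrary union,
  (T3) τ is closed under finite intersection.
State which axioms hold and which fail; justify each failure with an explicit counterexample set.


τ IS a topology on X.

Axiom (T1): ∅ ∈ τ? Yes; X ∈ τ? Yes.
Axiom (T2/T3): check pairwise unions and intersections of members of τ.
All pairwise intersections and unions checked — each lies in τ. Therefore τ satisfies (T1), (T2), (T3): it IS a topology on X.


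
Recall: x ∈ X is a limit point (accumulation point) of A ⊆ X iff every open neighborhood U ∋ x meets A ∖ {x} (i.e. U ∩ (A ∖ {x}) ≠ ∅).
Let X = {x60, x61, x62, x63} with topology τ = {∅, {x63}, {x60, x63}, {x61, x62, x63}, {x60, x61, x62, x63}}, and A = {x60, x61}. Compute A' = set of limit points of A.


A' = {x62}

For each x ∈ X, list the open sets U ∈ τ with x ∈ U, then check whether U ∩ (A ∖ {x}) ≠ ∅ for every such U.
  x = x60: open {x60, x63} ∋ x has {x60, x63} ∩ (A ∖ {x60}) = ∅, so x is NOT a limit point.
  x = x61: open {x61, x62, x63} ∋ x has {x61, x62, x63} ∩ (A ∖ {x61}) = ∅, so x is NOT a limit point.
  x = x62: opens ∋ x are {x61, x62, x63}, {x60, x61, x62, x63}; each meets A ∖ {x62}, so x IS a limit point.
  x = x63: open {x63} ∋ x has {x63} ∩ (A ∖ {x63}) = ∅, so x is NOT a limit point.
Collecting: A' = {x62}.


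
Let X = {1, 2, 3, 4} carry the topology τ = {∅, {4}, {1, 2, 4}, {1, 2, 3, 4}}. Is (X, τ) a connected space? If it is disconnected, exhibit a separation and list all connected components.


(X, τ) is connected.

Find clopen sets (U ∈ τ with X ∖ U ∈ τ):
  U = ∅, X ∖ U = {1, 2, 3, 4} — both open, so U is clopen.
  U = {1, 2, 3, 4}, X ∖ U = ∅ — both open, so U is clopen.
Only trivial clopens (∅ and X) exist, so (X, τ) is connected.
Compute connected components by grouping points that agree on all clopens:
  component: {1, 2, 3, 4}


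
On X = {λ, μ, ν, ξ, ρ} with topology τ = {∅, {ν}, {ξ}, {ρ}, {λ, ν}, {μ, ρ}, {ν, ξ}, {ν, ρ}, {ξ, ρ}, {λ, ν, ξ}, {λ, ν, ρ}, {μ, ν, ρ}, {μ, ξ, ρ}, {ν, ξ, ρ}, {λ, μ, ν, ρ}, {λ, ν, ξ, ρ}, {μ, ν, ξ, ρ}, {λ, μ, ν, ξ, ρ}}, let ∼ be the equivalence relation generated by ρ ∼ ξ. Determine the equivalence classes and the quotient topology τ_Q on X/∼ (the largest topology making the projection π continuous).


X/∼ = {[λ], [μ], [ν], [ξ=ρ]}; |τ_Q| = 9.

Equivalence classes: [λ], [μ], [ν], [ξ=ρ].
Quotient map π: X → X/∼ sends λ ↦ [λ], μ ↦ [μ], ν ↦ [ν], ξ ↦ [ξ=ρ], ρ ↦ [ξ=ρ].
For each subset V ⊆ X/∼, compute π^{-1}(V) ⊆ X and check whether π^{-1}(V) ∈ τ. V is open in τ_Q iff π^{-1}(V) ∈ τ.
  V = {}: π^{-1}(V) = ∅ ∈ τ ✓.
  V = {[λ]}: π^{-1}(V) = {λ} ∉ τ ✗.
  V = {[μ]}: π^{-1}(V) = {μ} ∉ τ ✗.
  V = {[λ], [μ]}: π^{-1}(V) = {λ, μ} ∉ τ ✗.
  V = {[ν]}: π^{-1}(V) = {ν} ∈ τ ✓.
  V = {[λ], [ν]}: π^{-1}(V) = {λ, ν} ∈ τ ✓.
  V = {[μ], [ν]}: π^{-1}(V) = {μ, ν} ∉ τ ✗.
  V = {[λ], [μ], [ν]}: π^{-1}(V) = {λ, μ, ν} ∉ τ ✗.
  V = {[ξ=ρ]}: π^{-1}(V) = {ξ, ρ} ∈ τ ✓.
  V = {[λ], [ξ=ρ]}: π^{-1}(V) = {λ, ξ, ρ} ∉ τ ✗.
  V = {[μ], [ξ=ρ]}: π^{-1}(V) = {μ, ξ, ρ} ∈ τ ✓.
  V = {[λ], [μ], [ξ=ρ]}: π^{-1}(V) = {λ, μ, ξ, ρ} ∉ τ ✗.
  V = {[ν], [ξ=ρ]}: π^{-1}(V) = {ν, ξ, ρ} ∈ τ ✓.
  V = {[λ], [ν], [ξ=ρ]}: π^{-1}(V) = {λ, ν, ξ, ρ} ∈ τ ✓.
  V = {[μ], [ν], [ξ=ρ]}: π^{-1}(V) = {μ, ν, ξ, ρ} ∈ τ ✓.
  V = {[λ], [μ], [ν], [ξ=ρ]}: π^{-1}(V) = {λ, μ, ν, ξ, ρ} ∈ τ ✓.
Open sets in the quotient: τ_Q = {{}, {[ν]}, {[λ], [ν]}, {[ξ=ρ]}, {[μ], [ξ=ρ]}, {[ν], [ξ=ρ]}, {[λ], [ν], [ξ=ρ]}, {[μ], [ν], [ξ=ρ]}, {[λ], [μ], [ν], [ξ=ρ]}} (9 elements).


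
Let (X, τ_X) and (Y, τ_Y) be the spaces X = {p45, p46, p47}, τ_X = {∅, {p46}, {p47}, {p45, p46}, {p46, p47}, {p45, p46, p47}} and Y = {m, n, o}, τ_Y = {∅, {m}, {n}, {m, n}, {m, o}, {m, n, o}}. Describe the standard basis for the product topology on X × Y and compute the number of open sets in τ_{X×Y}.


Basis B = {∅ × ∅, {p46} × {m}, {p46} × {n}, {p47} × {m}, {p47} × {n}, {p45, p46} × {m}, {p45, p46} × {n}, {p46} × {m, n}, {p46} × {m, o}, {p46, p47} × {m}, {p46, p47} × {n}, {p47} × {m, n}, {p47} × {m, o}, {p45, p46, p47} × {m}, {p45, p46, p47} × {n}, {p46} × {m, n, o}, {p47} × {m, n, o}, {p45, p46} × {m, n}, {p45, p46} × {m, o}, {p46, p47} × {m, n}, {p46, p47} × {m, o}, {p45, p46} × {m, n, o}, {p45, p46, p47} × {m, n}, {p45, p46, p47} × {m, o}, {p46, p47} × {m, n, o}, {p45, p46, p47} × {m, n, o}}; |τ_{X×Y}| = 108.

Enumerate products U × V with U ∈ τ_X, V ∈ τ_Y (deduplicated):
  ∅ × ∅ = {} (∅)
  {p46} × {m} = {(p46,m)}
  {p46} × {n} = {(p46,n)}
  {p47} × {m} = {(p47,m)}
  {p47} × {n} = {(p47,n)}
  {p45, p46} × {m} = {(p45,m), (p46,m)}
  {p45, p46} × {n} = {(p45,n), (p46,n)}
  {p46} × {m, n} = {(p46,m), (p46,n)}
  {p46} × {m, o} = {(p46,m), (p46,o)}
  {p46, p47} × {m} = {(p46,m), (p47,m)}
  {p46, p47} × {n} = {(p46,n), (p47,n)}
  {p47} × {m, n} = {(p47,m), (p47,n)}
  {p47} × {m, o} = {(p47,m), (p47,o)}
  {p45, p46, p47} × {m} = {(p45,m), (p46,m), (p47,m)}
  {p45, p46, p47} × {n} = {(p45,n), (p46,n), (p47,n)}
  {p46} × {m, n, o} = {(p46,m), (p46,n), (p46,o)}
  {p47} × {m, n, o} = {(p47,m), (p47,n), (p47,o)}
  {p45, p46} × {m, n} = {(p45,m), (p45,n), (p46,m), (p46,n)}
  {p45, p46} × {m, o} = {(p45,m), (p45,o), (p46,m), (p46,o)}
  {p46, p47} × {m, n} = {(p46,m), (p46,n), (p47,m), (p47,n)}
  {p46, p47} × {m, o} = {(p46,m), (p46,o), (p47,m), (p47,o)}
  {p45, p46} × {m, n, o} = {(p45,m), (p45,n), (p45,o), (p46,m), (p46,n), (p46,o)}
  {p45, p46, p47} × {m, n} = {(p45,m), (p45,n), (p46,m), (p46,n), (p47,m), (p47,n)}
  {p45, p46, p47} × {m, o} = {(p45,m), (p45,o), (p46,m), (p46,o), (p47,m), (p47,o)}
  {p46, p47} × {m, n, o} = {(p46,m), (p46,n), (p46,o), (p47,m), (p47,n), (p47,o)}
  {p45, p46, p47} × {m, n, o} = {(p45,m), (p45,n), (p45,o), (p46,m), (p46,n), (p46,o), (p47,m), (p47,n), (p47,o)}
These 26 distinct sets form the basis B.
Close under arbitrary unions to get τ_{X×Y}; counting gives |τ_{X×Y}| = 108.


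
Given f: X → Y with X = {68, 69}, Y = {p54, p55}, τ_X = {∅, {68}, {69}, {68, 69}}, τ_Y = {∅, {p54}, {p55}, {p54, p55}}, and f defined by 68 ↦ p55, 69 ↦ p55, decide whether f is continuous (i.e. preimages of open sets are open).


f IS continuous.

Compute f^{-1}(U) for each U ∈ τ_Y:
  U = ∅: f^{-1}(U) = ∅ ∈ τ_X ✓.
  U = {p54}: f^{-1}(U) = ∅ ∈ τ_X ✓.
  U = {p55}: f^{-1}(U) = {68, 69} ∈ τ_X ✓.
  U = {p54, p55}: f^{-1}(U) = {68, 69} ∈ τ_X ✓.
Every preimage lies in τ_X, so f IS continuous.


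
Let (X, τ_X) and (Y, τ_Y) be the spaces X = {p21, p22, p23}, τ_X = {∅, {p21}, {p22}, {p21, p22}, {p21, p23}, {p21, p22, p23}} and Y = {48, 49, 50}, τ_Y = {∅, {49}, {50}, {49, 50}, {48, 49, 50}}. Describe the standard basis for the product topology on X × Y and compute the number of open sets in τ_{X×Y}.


Basis B = {∅ × ∅, {p21} × {49}, {p21} × {50}, {p22} × {49}, {p22} × {50}, {p21} × {49, 50}, {p21, p22} × {49}, {p21, p23} × {49}, {p21, p22} × {50}, {p21, p23} × {50}, {p22} × {49, 50}, {p21} × {48, 49, 50}, {p21, p22, p23} × {49}, {p21, p22, p23} × {50}, {p22} × {48, 49, 50}, {p21, p22} × {49, 50}, {p21, p23} × {49, 50}, {p21, p22} × {48, 49, 50}, {p21, p23} × {48, 49, 50}, {p21, p22, p23} × {49, 50}, {p21, p22, p23} × {48, 49, 50}}; |τ_{X×Y}| = 70.

Enumerate products U × V with U ∈ τ_X, V ∈ τ_Y (deduplicated):
  ∅ × ∅ = {} (∅)
  {p21} × {49} = {(p21,49)}
  {p21} × {50} = {(p21,50)}
  {p22} × {49} = {(p22,49)}
  {p22} × {50} = {(p22,50)}
  {p21} × {49, 50} = {(p21,49), (p21,50)}
  {p21, p22} × {49} = {(p21,49), (p22,49)}
  {p21, p23} × {49} = {(p21,49), (p23,49)}
  {p21, p22} × {50} = {(p21,50), (p22,50)}
  {p21, p23} × {50} = {(p21,50), (p23,50)}
  {p22} × {49, 50} = {(p22,49), (p22,50)}
  {p21} × {48, 49, 50} = {(p21,48), (p21,49), (p21,50)}
  {p21, p22, p23} × {49} = {(p21,49), (p22,49), (p23,49)}
  {p21, p22, p23} × {50} = {(p21,50), (p22,50), (p23,50)}
  {p22} × {48, 49, 50} = {(p22,48), (p22,49), (p22,50)}
  {p21, p22} × {49, 50} = {(p21,49), (p21,50), (p22,49), (p22,50)}
  {p21, p23} × {49, 50} = {(p21,49), (p21,50), (p23,49), (p23,50)}
  {p21, p22} × {48, 49, 50} = {(p21,48), (p21,49), (p21,50), (p22,48), (p22,49), (p22,50)}
  {p21, p23} × {48, 49, 50} = {(p21,48), (p21,49), (p21,50), (p23,48), (p23,49), (p23,50)}
  {p21, p22, p23} × {49, 50} = {(p21,49), (p21,50), (p22,49), (p22,50), (p23,49), (p23,50)}
  {p21, p22, p23} × {48, 49, 50} = {(p21,48), (p21,49), (p21,50), (p22,48), (p22,49), (p22,50), (p23,48), (p23,49), (p23,50)}
These 21 distinct sets form the basis B.
Close under arbitrary unions to get τ_{X×Y}; counting gives |τ_{X×Y}| = 70.


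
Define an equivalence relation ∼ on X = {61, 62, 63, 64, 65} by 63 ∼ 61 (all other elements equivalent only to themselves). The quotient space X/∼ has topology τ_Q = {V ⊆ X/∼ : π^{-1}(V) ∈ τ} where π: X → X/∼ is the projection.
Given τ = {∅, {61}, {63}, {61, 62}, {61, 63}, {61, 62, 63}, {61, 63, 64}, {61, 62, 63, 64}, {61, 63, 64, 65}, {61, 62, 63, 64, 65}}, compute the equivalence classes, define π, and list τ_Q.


X/∼ = {[61=63], [62], [64], [65]}; |τ_Q| = 7.

Equivalence classes: [61=63], [62], [64], [65].
Quotient map π: X → X/∼ sends 61 ↦ [61=63], 62 ↦ [62], 63 ↦ [61=63], 64 ↦ [64], 65 ↦ [65].
For each subset V ⊆ X/∼, compute π^{-1}(V) ⊆ X and check whether π^{-1}(V) ∈ τ. V is open in τ_Q iff π^{-1}(V) ∈ τ.
  V = {}: π^{-1}(V) = ∅ ∈ τ ✓.
  V = {[61=63]}: π^{-1}(V) = {61, 63} ∈ τ ✓.
  V = {[62]}: π^{-1}(V) = {62} ∉ τ ✗.
  V = {[61=63], [62]}: π^{-1}(V) = {61, 62, 63} ∈ τ ✓.
  V = {[64]}: π^{-1}(V) = {64} ∉ τ ✗.
  V = {[61=63], [64]}: π^{-1}(V) = {61, 63, 64} ∈ τ ✓.
  V = {[62], [64]}: π^{-1}(V) = {62, 64} ∉ τ ✗.
  V = {[61=63], [62], [64]}: π^{-1}(V) = {61, 62, 63, 64} ∈ τ ✓.
  V = {[65]}: π^{-1}(V) = {65} ∉ τ ✗.
  V = {[61=63], [65]}: π^{-1}(V) = {61, 63, 65} ∉ τ ✗.
  V = {[62], [65]}: π^{-1}(V) = {62, 65} ∉ τ ✗.
  V = {[61=63], [62], [65]}: π^{-1}(V) = {61, 62, 63, 65} ∉ τ ✗.
  V = {[64], [65]}: π^{-1}(V) = {64, 65} ∉ τ ✗.
  V = {[61=63], [64], [65]}: π^{-1}(V) = {61, 63, 64, 65} ∈ τ ✓.
  V = {[62], [64], [65]}: π^{-1}(V) = {62, 64, 65} ∉ τ ✗.
  V = {[61=63], [62], [64], [65]}: π^{-1}(V) = {61, 62, 63, 64, 65} ∈ τ ✓.
Open sets in the quotient: τ_Q = {{}, {[61=63]}, {[61=63], [62]}, {[61=63], [64]}, {[61=63], [62], [64]}, {[61=63], [64], [65]}, {[61=63], [62], [64], [65]}} (7 elements).


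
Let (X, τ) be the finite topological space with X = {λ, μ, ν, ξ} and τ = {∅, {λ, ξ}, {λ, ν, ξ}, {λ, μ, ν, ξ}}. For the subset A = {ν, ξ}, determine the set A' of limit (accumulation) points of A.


A' = {λ, μ, ν}

For each x ∈ X, list the open sets U ∈ τ with x ∈ U, then check whether U ∩ (A ∖ {x}) ≠ ∅ for every such U.
  x = λ: opens ∋ x are {λ, ξ}, {λ, ν, ξ}, {λ, μ, ν, ξ}; each meets A ∖ {λ}, so x IS a limit point.
  x = μ: opens ∋ x are {λ, μ, ν, ξ}; each meets A ∖ {μ}, so x IS a limit point.
  x = ν: opens ∋ x are {λ, ν, ξ}, {λ, μ, ν, ξ}; each meets A ∖ {ν}, so x IS a limit point.
  x = ξ: open {λ, ξ} ∋ x has {λ, ξ} ∩ (A ∖ {ξ}) = ∅, so x is NOT a limit point.
Collecting: A' = {λ, μ, ν}.


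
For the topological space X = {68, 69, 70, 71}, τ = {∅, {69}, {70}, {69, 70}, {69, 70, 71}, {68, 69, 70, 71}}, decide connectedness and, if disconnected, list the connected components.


(X, τ) is connected.

Find clopen sets (U ∈ τ with X ∖ U ∈ τ):
  U = ∅, X ∖ U = {68, 69, 70, 71} — both open, so U is clopen.
  U = {68, 69, 70, 71}, X ∖ U = ∅ — both open, so U is clopen.
Only trivial clopens (∅ and X) exist, so (X, τ) is connected.
Compute connected components by grouping points that agree on all clopens:
  component: {68, 69, 70, 71}


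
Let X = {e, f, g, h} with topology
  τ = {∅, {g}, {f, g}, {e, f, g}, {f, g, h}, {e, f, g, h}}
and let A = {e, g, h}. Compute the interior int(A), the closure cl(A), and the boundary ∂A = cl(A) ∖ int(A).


int(A) = {g}, cl(A) = {e, f, g, h}, ∂A = {e, f, h}.

Closed sets in (X, τ) are complements of opens:
  closed(X, τ) = {∅, {e}, {h}, {e, h}, {e, f, h}, {e, f, g, h}}.
int(A) = ⋃ {U ∈ τ : U ⊆ A}. Opens contained in A: ∅, {g}.
Taking the union of these: int(A) = {g}.
cl(A) = ⋂ {C closed : A ⊆ C}. Closed sets containing A: {e, f, g, h}.
Intersecting these: cl(A) = {e, f, g, h}.
∂A = cl(A) ∖ int(A) = {e, f, g, h} ∖ {g} = {e, f, h}.


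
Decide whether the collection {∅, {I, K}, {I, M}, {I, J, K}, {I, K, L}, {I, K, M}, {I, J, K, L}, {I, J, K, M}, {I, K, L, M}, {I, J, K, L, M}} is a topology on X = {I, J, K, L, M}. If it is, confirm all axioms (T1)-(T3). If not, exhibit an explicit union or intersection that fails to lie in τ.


τ is NOT a topology on X.

Axiom (T1): ∅ ∈ τ? Yes; X ∈ τ? Yes.
Axiom (T2/T3): check pairwise unions and intersections of members of τ.
Counterexample for (T3): {I, K} ∩ {I, M} = {I} ∉ τ. Therefore τ is NOT a topology.


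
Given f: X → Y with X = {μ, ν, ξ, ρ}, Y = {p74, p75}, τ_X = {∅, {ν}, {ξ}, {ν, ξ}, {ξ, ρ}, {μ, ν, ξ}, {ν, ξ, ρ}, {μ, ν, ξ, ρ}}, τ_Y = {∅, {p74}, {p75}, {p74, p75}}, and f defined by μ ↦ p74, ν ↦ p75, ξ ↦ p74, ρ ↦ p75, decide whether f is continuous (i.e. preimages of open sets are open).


f is NOT continuous.

Compute f^{-1}(U) for each U ∈ τ_Y:
  U = ∅: f^{-1}(U) = ∅ ∈ τ_X ✓.
  U = {p74}: f^{-1}(U) = {μ, ξ} ∉ τ_X ✗.
  U = {p75}: f^{-1}(U) = {ν, ρ} ∉ τ_X ✗.
  U = {p74, p75}: f^{-1}(U) = {μ, ν, ξ, ρ} ∈ τ_X ✓.
Found U = {p74} with f^{-1}(U) = {μ, ξ} not in τ_X. Therefore f is NOT continuous.


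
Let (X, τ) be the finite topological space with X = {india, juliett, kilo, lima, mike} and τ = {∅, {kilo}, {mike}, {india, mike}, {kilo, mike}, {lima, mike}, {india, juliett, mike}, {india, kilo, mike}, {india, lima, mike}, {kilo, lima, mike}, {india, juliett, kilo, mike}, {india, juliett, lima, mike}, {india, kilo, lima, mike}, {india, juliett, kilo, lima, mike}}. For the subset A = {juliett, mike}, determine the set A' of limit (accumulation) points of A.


A' = {india, juliett, lima}

For each x ∈ X, list the open sets U ∈ τ with x ∈ U, then check whether U ∩ (A ∖ {x}) ≠ ∅ for every such U.
  x = india: opens ∋ x are {india, mike}, {india, juliett, mike}, {india, kilo, mike}, {india, lima, mike}, {india, juliett, kilo, mike}, {india, juliett, lima, mike}, {india, kilo, lima, mike}, {india, juliett, kilo, lima, mike}; each meets A ∖ {india}, so x IS a limit point.
  x = juliett: opens ∋ x are {india, juliett, mike}, {india, juliett, kilo, mike}, {india, juliett, lima, mike}, {india, juliett, kilo, lima, mike}; each meets A ∖ {juliett}, so x IS a limit point.
  x = kilo: open {kilo} ∋ x has {kilo} ∩ (A ∖ {kilo}) = ∅, so x is NOT a limit point.
  x = lima: opens ∋ x are {lima, mike}, {india, lima, mike}, {kilo, lima, mike}, {india, juliett, lima, mike}, {india, kilo, lima, mike}, {india, juliett, kilo, lima, mike}; each meets A ∖ {lima}, so x IS a limit point.
  x = mike: open {mike} ∋ x has {mike} ∩ (A ∖ {mike}) = ∅, so x is NOT a limit point.
Collecting: A' = {india, juliett, lima}.


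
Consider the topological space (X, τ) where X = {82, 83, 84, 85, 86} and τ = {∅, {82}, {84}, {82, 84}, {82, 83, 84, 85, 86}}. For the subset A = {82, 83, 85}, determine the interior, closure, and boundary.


int(A) = {82}, cl(A) = {82, 83, 85, 86}, ∂A = {83, 85, 86}.

Closed sets in (X, τ) are complements of opens:
  closed(X, τ) = {∅, {83, 85, 86}, {82, 83, 85, 86}, {83, 84, 85, 86}, {82, 83, 84, 85, 86}}.
int(A) = ⋃ {U ∈ τ : U ⊆ A}. Opens contained in A: ∅, {82}.
Taking the union of these: int(A) = {82}.
cl(A) = ⋂ {C closed : A ⊆ C}. Closed sets containing A: {82, 83, 85, 86}, {82, 83, 84, 85, 86}.
Intersecting these: cl(A) = {82, 83, 85, 86}.
∂A = cl(A) ∖ int(A) = {82, 83, 85, 86} ∖ {82} = {83, 85, 86}.


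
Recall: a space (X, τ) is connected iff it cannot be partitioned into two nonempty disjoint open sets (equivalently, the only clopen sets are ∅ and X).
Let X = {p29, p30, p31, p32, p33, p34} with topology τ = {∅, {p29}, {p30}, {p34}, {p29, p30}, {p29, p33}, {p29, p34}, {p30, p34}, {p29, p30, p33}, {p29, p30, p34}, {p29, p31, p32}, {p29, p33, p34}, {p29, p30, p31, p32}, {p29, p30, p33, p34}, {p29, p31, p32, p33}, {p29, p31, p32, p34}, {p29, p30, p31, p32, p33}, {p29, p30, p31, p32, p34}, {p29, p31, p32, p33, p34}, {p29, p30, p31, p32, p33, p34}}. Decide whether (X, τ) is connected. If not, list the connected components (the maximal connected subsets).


(X, τ) is disconnected; components = [{p30}, {p34}, {p29, p31, p32, p33}].

Find clopen sets (U ∈ τ with X ∖ U ∈ τ):
  U = ∅, X ∖ U = {p29, p30, p31, p32, p33, p34} — both open, so U is clopen.
  U = {p30}, X ∖ U = {p29, p31, p32, p33, p34} — both open, so U is clopen.
  U = {p34}, X ∖ U = {p29, p30, p31, p32, p33} — both open, so U is clopen.
  U = {p30, p34}, X ∖ U = {p29, p31, p32, p33} — both open, so U is clopen.
  U = {p29, p31, p32, p33}, X ∖ U = {p30, p34} — both open, so U is clopen.
  U = {p29, p30, p31, p32, p33}, X ∖ U = {p34} — both open, so U is clopen.
  U = {p29, p31, p32, p33, p34}, X ∖ U = {p30} — both open, so U is clopen.
  U = {p29, p30, p31, p32, p33, p34}, X ∖ U = ∅ — both open, so U is clopen.
Nontrivial clopen(s) exist: e.g. {p30}. So (X, τ) is disconnected.
Compute connected components by grouping points that agree on all clopens:
  component: {p30}
  component: {p34}
  component: {p29, p31, p32, p33}


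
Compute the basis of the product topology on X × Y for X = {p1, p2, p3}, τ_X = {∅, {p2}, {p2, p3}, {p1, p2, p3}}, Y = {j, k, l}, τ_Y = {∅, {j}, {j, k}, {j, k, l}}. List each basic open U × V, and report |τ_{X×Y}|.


Basis B = {∅ × ∅, {p2} × {j}, {p2} × {j, k}, {p2, p3} × {j}, {p1, p2, p3} × {j}, {p2} × {j, k, l}, {p2, p3} × {j, k}, {p1, p2, p3} × {j, k}, {p2, p3} × {j, k, l}, {p1, p2, p3} × {j, k, l}}; |τ_{X×Y}| = 20.

Enumerate products U × V with U ∈ τ_X, V ∈ τ_Y (deduplicated):
  ∅ × ∅ = {} (∅)
  {p2} × {j} = {(p2,j)}
  {p2} × {j, k} = {(p2,j), (p2,k)}
  {p2, p3} × {j} = {(p2,j), (p3,j)}
  {p1, p2, p3} × {j} = {(p1,j), (p2,j), (p3,j)}
  {p2} × {j, k, l} = {(p2,j), (p2,k), (p2,l)}
  {p2, p3} × {j, k} = {(p2,j), (p2,k), (p3,j), (p3,k)}
  {p1, p2, p3} × {j, k} = {(p1,j), (p1,k), (p2,j), (p2,k), (p3,j), (p3,k)}
  {p2, p3} × {j, k, l} = {(p2,j), (p2,k), (p2,l), (p3,j), (p3,k), (p3,l)}
  {p1, p2, p3} × {j, k, l} = {(p1,j), (p1,k), (p1,l), (p2,j), (p2,k), (p2,l), (p3,j), (p3,k), (p3,l)}
These 10 distinct sets form the basis B.
Close under arbitrary unions to get τ_{X×Y}; counting gives |τ_{X×Y}| = 20.


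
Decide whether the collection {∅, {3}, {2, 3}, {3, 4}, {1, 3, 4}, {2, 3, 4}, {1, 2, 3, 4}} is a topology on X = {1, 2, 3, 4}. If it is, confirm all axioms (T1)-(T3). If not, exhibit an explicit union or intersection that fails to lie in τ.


τ IS a topology on X.

Axiom (T1): ∅ ∈ τ? Yes; X ∈ τ? Yes.
Axiom (T2/T3): check pairwise unions and intersections of members of τ.
All pairwise intersections and unions checked — each lies in τ. Therefore τ satisfies (T1), (T2), (T3): it IS a topology on X.


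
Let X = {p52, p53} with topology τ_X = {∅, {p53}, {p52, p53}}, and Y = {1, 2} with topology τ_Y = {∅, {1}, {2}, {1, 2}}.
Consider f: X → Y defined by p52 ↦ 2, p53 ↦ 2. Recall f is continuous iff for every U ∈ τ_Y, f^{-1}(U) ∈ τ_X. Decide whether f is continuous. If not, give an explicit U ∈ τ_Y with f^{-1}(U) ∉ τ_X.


f IS continuous.

Compute f^{-1}(U) for each U ∈ τ_Y:
  U = ∅: f^{-1}(U) = ∅ ∈ τ_X ✓.
  U = {1}: f^{-1}(U) = ∅ ∈ τ_X ✓.
  U = {2}: f^{-1}(U) = {p52, p53} ∈ τ_X ✓.
  U = {1, 2}: f^{-1}(U) = {p52, p53} ∈ τ_X ✓.
Every preimage lies in τ_X, so f IS continuous.


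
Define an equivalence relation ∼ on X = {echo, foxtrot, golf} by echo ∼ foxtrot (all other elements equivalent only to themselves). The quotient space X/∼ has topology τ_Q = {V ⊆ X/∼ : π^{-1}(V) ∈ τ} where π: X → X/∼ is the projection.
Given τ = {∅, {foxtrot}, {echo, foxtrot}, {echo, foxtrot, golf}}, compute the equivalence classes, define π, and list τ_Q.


X/∼ = {[echo=foxtrot], [golf]}; |τ_Q| = 3.

Equivalence classes: [echo=foxtrot], [golf].
Quotient map π: X → X/∼ sends echo ↦ [echo=foxtrot], foxtrot ↦ [echo=foxtrot], golf ↦ [golf].
For each subset V ⊆ X/∼, compute π^{-1}(V) ⊆ X and check whether π^{-1}(V) ∈ τ. V is open in τ_Q iff π^{-1}(V) ∈ τ.
  V = {}: π^{-1}(V) = ∅ ∈ τ ✓.
  V = {[echo=foxtrot]}: π^{-1}(V) = {echo, foxtrot} ∈ τ ✓.
  V = {[golf]}: π^{-1}(V) = {golf} ∉ τ ✗.
  V = {[echo=foxtrot], [golf]}: π^{-1}(V) = {echo, foxtrot, golf} ∈ τ ✓.
Open sets in the quotient: τ_Q = {{}, {[echo=foxtrot]}, {[echo=foxtrot], [golf]}} (3 elements).


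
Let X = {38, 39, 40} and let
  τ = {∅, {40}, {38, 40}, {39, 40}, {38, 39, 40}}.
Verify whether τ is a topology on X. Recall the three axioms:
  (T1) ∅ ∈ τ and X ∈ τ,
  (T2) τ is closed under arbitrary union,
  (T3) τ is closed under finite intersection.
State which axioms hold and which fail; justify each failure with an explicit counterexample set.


τ IS a topology on X.

Axiom (T1): ∅ ∈ τ? Yes; X ∈ τ? Yes.
Axiom (T2/T3): check pairwise unions and intersections of members of τ.
All pairwise intersections and unions checked — each lies in τ. Therefore τ satisfies (T1), (T2), (T3): it IS a topology on X.


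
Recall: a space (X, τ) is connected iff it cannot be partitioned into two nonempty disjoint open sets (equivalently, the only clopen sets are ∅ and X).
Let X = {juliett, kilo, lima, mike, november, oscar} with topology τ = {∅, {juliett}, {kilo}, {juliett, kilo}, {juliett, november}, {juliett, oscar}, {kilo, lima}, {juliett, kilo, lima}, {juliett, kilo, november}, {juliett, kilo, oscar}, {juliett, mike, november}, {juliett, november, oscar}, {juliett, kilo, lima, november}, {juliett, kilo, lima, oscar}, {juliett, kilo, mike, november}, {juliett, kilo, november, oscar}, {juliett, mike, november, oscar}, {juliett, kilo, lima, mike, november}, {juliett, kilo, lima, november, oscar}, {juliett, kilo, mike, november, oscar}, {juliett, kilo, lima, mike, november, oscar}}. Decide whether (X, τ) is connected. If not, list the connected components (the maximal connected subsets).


(X, τ) is disconnected; components = [{kilo, lima}, {juliett, mike, november, oscar}].

Find clopen sets (U ∈ τ with X ∖ U ∈ τ):
  U = ∅, X ∖ U = {juliett, kilo, lima, mike, november, oscar} — both open, so U is clopen.
  U = {kilo, lima}, X ∖ U = {juliett, mike, november, oscar} — both open, so U is clopen.
  U = {juliett, mike, november, oscar}, X ∖ U = {kilo, lima} — both open, so U is clopen.
  U = {juliett, kilo, lima, mike, november, oscar}, X ∖ U = ∅ — both open, so U is clopen.
Nontrivial clopen(s) exist: e.g. {juliett, mike, november, oscar}. So (X, τ) is disconnected.
Compute connected components by grouping points that agree on all clopens:
  component: {kilo, lima}
  component: {juliett, mike, november, oscar}


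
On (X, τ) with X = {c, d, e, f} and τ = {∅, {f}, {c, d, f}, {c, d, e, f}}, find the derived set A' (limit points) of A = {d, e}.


A' = {c, e}

For each x ∈ X, list the open sets U ∈ τ with x ∈ U, then check whether U ∩ (A ∖ {x}) ≠ ∅ for every such U.
  x = c: opens ∋ x are {c, d, f}, {c, d, e, f}; each meets A ∖ {c}, so x IS a limit point.
  x = d: open {c, d, f} ∋ x has {c, d, f} ∩ (A ∖ {d}) = ∅, so x is NOT a limit point.
  x = e: opens ∋ x are {c, d, e, f}; each meets A ∖ {e}, so x IS a limit point.
  x = f: open {f} ∋ x has {f} ∩ (A ∖ {f}) = ∅, so x is NOT a limit point.
Collecting: A' = {c, e}.


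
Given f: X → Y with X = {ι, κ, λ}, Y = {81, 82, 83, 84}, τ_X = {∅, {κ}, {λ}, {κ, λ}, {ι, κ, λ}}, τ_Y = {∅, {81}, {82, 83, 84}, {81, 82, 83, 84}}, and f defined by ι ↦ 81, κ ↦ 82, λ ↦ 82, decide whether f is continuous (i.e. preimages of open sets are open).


f is NOT continuous.

Compute f^{-1}(U) for each U ∈ τ_Y:
  U = ∅: f^{-1}(U) = ∅ ∈ τ_X ✓.
  U = {81}: f^{-1}(U) = {ι} ∉ τ_X ✗.
  U = {82, 83, 84}: f^{-1}(U) = {κ, λ} ∈ τ_X ✓.
  U = {81, 82, 83, 84}: f^{-1}(U) = {ι, κ, λ} ∈ τ_X ✓.
Found U = {81} with f^{-1}(U) = {ι} not in τ_X. Therefore f is NOT continuous.


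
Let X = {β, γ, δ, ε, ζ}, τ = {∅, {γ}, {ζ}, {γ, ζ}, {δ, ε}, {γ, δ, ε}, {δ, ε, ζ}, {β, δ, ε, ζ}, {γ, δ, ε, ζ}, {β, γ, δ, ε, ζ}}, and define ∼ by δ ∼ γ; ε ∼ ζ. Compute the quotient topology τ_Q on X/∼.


X/∼ = {[β], [γ=δ], [ε=ζ]}; |τ_Q| = 3.

Equivalence classes: [β], [γ=δ], [ε=ζ].
Quotient map π: X → X/∼ sends β ↦ [β], γ ↦ [γ=δ], δ ↦ [γ=δ], ε ↦ [ε=ζ], ζ ↦ [ε=ζ].
For each subset V ⊆ X/∼, compute π^{-1}(V) ⊆ X and check whether π^{-1}(V) ∈ τ. V is open in τ_Q iff π^{-1}(V) ∈ τ.
  V = {}: π^{-1}(V) = ∅ ∈ τ ✓.
  V = {[β]}: π^{-1}(V) = {β} ∉ τ ✗.
  V = {[γ=δ]}: π^{-1}(V) = {γ, δ} ∉ τ ✗.
  V = {[β], [γ=δ]}: π^{-1}(V) = {β, γ, δ} ∉ τ ✗.
  V = {[ε=ζ]}: π^{-1}(V) = {ε, ζ} ∉ τ ✗.
  V = {[β], [ε=ζ]}: π^{-1}(V) = {β, ε, ζ} ∉ τ ✗.
  V = {[γ=δ], [ε=ζ]}: π^{-1}(V) = {γ, δ, ε, ζ} ∈ τ ✓.
  V = {[β], [γ=δ], [ε=ζ]}: π^{-1}(V) = {β, γ, δ, ε, ζ} ∈ τ ✓.
Open sets in the quotient: τ_Q = {{}, {[γ=δ], [ε=ζ]}, {[β], [γ=δ], [ε=ζ]}} (3 elements).


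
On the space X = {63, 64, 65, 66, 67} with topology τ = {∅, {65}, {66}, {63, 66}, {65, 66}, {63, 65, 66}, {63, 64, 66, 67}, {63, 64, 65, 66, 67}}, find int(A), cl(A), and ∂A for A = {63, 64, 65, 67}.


int(A) = {65}, cl(A) = {63, 64, 65, 67}, ∂A = {63, 64, 67}.

Closed sets in (X, τ) are complements of opens:
  closed(X, τ) = {∅, {65}, {64, 67}, {63, 64, 67}, {64, 65, 67}, {63, 64, 65, 67}, {63, 64, 66, 67}, {63, 64, 65, 66, 67}}.
int(A) = ⋃ {U ∈ τ : U ⊆ A}. Opens contained in A: ∅, {65}.
Taking the union of these: int(A) = {65}.
cl(A) = ⋂ {C closed : A ⊆ C}. Closed sets containing A: {63, 64, 65, 67}, {63, 64, 65, 66, 67}.
Intersecting these: cl(A) = {63, 64, 65, 67}.
∂A = cl(A) ∖ int(A) = {63, 64, 65, 67} ∖ {65} = {63, 64, 67}.


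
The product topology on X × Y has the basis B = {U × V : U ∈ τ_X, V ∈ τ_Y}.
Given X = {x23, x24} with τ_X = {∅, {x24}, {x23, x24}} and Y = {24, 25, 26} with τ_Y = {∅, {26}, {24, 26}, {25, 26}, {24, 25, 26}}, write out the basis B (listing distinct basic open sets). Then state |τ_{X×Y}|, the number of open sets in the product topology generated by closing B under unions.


Basis B = {∅ × ∅, {x24} × {26}, {x23, x24} × {26}, {x24} × {24, 26}, {x24} × {25, 26}, {x24} × {24, 25, 26}, {x23, x24} × {24, 26}, {x23, x24} × {25, 26}, {x23, x24} × {24, 25, 26}}; |τ_{X×Y}| = 14.

Enumerate products U × V with U ∈ τ_X, V ∈ τ_Y (deduplicated):
  ∅ × ∅ = {} (∅)
  {x24} × {26} = {(x24,26)}
  {x23, x24} × {26} = {(x23,26), (x24,26)}
  {x24} × {24, 26} = {(x24,24), (x24,26)}
  {x24} × {25, 26} = {(x24,25), (x24,26)}
  {x24} × {24, 25, 26} = {(x24,24), (x24,25), (x24,26)}
  {x23, x24} × {24, 26} = {(x23,24), (x23,26), (x24,24), (x24,26)}
  {x23, x24} × {25, 26} = {(x23,25), (x23,26), (x24,25), (x24,26)}
  {x23, x24} × {24, 25, 26} = {(x23,24), (x23,25), (x23,26), (x24,24), (x24,25), (x24,26)}
These 9 distinct sets form the basis B.
Close under arbitrary unions to get τ_{X×Y}; counting gives |τ_{X×Y}| = 14.


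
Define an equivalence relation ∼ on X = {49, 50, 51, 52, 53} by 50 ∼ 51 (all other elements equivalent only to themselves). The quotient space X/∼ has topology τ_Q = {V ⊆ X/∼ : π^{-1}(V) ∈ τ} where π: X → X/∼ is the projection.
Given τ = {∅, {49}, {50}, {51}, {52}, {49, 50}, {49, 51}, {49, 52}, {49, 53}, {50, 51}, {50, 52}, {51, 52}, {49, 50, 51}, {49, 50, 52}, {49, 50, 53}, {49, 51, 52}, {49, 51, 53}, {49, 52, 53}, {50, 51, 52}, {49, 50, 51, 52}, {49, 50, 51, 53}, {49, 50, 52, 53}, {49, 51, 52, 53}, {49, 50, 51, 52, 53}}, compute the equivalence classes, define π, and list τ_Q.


X/∼ = {[49], [50=51], [52], [53]}; |τ_Q| = 12.

Equivalence classes: [49], [50=51], [52], [53].
Quotient map π: X → X/∼ sends 49 ↦ [49], 50 ↦ [50=51], 51 ↦ [50=51], 52 ↦ [52], 53 ↦ [53].
For each subset V ⊆ X/∼, compute π^{-1}(V) ⊆ X and check whether π^{-1}(V) ∈ τ. V is open in τ_Q iff π^{-1}(V) ∈ τ.
  V = {}: π^{-1}(V) = ∅ ∈ τ ✓.
  V = {[49]}: π^{-1}(V) = {49} ∈ τ ✓.
  V = {[50=51]}: π^{-1}(V) = {50, 51} ∈ τ ✓.
  V = {[49], [50=51]}: π^{-1}(V) = {49, 50, 51} ∈ τ ✓.
  V = {[52]}: π^{-1}(V) = {52} ∈ τ ✓.
  V = {[49], [52]}: π^{-1}(V) = {49, 52} ∈ τ ✓.
  V = {[50=51], [52]}: π^{-1}(V) = {50, 51, 52} ∈ τ ✓.
  V = {[49], [50=51], [52]}: π^{-1}(V) = {49, 50, 51, 52} ∈ τ ✓.
  V = {[53]}: π^{-1}(V) = {53} ∉ τ ✗.
  V = {[49], [53]}: π^{-1}(V) = {49, 53} ∈ τ ✓.
  V = {[50=51], [53]}: π^{-1}(V) = {50, 51, 53} ∉ τ ✗.
  V = {[49], [50=51], [53]}: π^{-1}(V) = {49, 50, 51, 53} ∈ τ ✓.
  V = {[52], [53]}: π^{-1}(V) = {52, 53} ∉ τ ✗.
  V = {[49], [52], [53]}: π^{-1}(V) = {49, 52, 53} ∈ τ ✓.
  V = {[50=51], [52], [53]}: π^{-1}(V) = {50, 51, 52, 53} ∉ τ ✗.
  V = {[49], [50=51], [52], [53]}: π^{-1}(V) = {49, 50, 51, 52, 53} ∈ τ ✓.
Open sets in the quotient: τ_Q = {{}, {[49]}, {[50=51]}, {[49], [50=51]}, {[52]}, {[49], [52]}, {[50=51], [52]}, {[49], [50=51], [52]}, {[49], [53]}, {[49], [50=51], [53]}, {[49], [52], [53]}, {[49], [50=51], [52], [53]}} (12 elements).
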